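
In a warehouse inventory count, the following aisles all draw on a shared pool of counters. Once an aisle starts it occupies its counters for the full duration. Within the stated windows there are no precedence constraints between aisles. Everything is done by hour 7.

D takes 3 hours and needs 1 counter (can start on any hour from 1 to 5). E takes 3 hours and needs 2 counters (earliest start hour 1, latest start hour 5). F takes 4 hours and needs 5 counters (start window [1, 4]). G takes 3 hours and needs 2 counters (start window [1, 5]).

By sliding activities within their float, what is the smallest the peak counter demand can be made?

5

Early-start (D@1, E@1, F@1, G@1) gives peak 10: h1:10  h2:10  h3:10  h4:5  h5:0  h6:0  h7:0.
Shift F→4.
Schedule D@1, E@1, F@4, G@1: h1:5  h2:5  h3:5  h4:5  h5:5  h6:5  h7:5 — peak 5.
Total counter-hours = 35 over 7 hours ⇒ peak ≥ ⌈35/7⌉ = 5, so 5 is optimal.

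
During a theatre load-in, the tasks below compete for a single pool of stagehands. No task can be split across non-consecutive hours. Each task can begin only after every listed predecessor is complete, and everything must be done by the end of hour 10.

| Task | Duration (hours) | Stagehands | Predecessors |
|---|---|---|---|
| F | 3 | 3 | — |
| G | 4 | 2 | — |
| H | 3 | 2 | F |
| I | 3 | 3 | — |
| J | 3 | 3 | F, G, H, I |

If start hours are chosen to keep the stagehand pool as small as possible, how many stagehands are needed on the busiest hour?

Early-start (F@1, G@1, H@4, I@1, J@7) gives peak 8: h1:8  h2:8  h3:8  h4:4  h5:2  h6:2  h7:3  h8:3  h9:3  h10:0.
Shift I→5, J→8.
Schedule F@1, G@1, H@4, I@5, J@8: h1:5  h2:5  h3:5  h4:4  h5:5  h6:5  h7:3  h8:3  h9:3  h10:3 — peak 5.
Total stagehand-hours = 41 over 10 hours ⇒ peak ≥ ⌈41/10⌉ = 5, so 5 is optimal.

5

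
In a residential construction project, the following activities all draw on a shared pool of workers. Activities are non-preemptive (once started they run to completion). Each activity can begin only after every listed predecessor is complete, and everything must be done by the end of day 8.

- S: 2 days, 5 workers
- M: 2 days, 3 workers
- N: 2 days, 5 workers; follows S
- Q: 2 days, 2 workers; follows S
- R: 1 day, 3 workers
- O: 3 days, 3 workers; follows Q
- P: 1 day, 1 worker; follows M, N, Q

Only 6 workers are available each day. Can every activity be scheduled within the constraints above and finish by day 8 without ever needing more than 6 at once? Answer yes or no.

The minimum achievable peak is 7; 6 < 7, so no feasible schedule stays within the cap.

no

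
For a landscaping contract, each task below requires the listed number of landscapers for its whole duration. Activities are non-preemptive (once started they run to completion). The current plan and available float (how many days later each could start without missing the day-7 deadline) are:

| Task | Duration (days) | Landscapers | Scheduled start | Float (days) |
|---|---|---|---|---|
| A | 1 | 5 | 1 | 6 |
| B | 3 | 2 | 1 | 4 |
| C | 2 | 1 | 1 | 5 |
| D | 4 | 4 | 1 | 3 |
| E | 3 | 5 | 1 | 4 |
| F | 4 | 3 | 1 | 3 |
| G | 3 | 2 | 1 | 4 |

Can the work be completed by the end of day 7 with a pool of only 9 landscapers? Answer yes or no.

no

The minimum achievable peak is 10; 9 < 10, so no feasible schedule stays within the cap.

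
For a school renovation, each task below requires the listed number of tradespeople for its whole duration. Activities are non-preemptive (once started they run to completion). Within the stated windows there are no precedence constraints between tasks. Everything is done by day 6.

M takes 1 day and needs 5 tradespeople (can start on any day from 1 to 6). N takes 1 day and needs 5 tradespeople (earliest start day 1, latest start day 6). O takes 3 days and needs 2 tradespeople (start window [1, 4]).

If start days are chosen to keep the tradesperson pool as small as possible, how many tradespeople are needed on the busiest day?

Early-start (M@1, N@1, O@1) gives peak 12: d1:12  d2:2  d3:2  d4:0  d5:0  d6:0.
Shift N→2, O→3.
Schedule M@1, N@2, O@3: d1:5  d2:5  d3:2  d4:2  d5:2  d6:0 — peak 5.

5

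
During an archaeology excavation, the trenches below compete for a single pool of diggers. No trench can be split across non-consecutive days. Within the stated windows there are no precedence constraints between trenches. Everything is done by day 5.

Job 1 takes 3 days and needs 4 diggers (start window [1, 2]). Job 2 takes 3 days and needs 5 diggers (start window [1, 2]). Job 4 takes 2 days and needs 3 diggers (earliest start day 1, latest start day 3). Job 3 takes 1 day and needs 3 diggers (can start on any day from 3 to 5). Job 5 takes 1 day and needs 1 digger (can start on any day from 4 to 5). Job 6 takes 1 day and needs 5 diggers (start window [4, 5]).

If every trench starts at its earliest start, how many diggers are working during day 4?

6

At early start, day 4 has: Job 5, Job 6.
Demand: 1 + 5 = 6.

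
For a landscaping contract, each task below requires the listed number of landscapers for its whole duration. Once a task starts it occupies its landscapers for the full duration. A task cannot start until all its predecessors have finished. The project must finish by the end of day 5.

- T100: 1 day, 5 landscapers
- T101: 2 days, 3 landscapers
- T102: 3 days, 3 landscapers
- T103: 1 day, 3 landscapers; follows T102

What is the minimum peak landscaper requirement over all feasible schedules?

6

Early-start (T100@1, T101@1, T102@1, T103@4) gives peak 11: d1:11  d2:6  d3:3  d4:3  d5:0.
Shift T101→2, T102→2, T103→5.
Schedule T100@1, T101@2, T102@2, T103@5: d1:5  d2:6  d3:6  d4:3  d5:3 — peak 6.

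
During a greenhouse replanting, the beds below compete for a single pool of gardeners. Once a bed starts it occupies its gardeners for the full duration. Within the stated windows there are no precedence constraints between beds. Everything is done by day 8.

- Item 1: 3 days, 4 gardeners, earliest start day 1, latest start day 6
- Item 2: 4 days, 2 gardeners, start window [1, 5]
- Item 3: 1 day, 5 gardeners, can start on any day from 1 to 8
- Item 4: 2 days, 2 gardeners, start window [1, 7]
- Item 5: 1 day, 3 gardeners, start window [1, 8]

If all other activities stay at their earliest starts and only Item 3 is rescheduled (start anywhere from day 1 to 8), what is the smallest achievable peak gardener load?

11

Item 3@1: d1:16  d2:8  d3:6  d4:2  d5:0  d6:0  d7:0  d8:0 → peak 16
Item 3@2: d1:11  d2:13  d3:6  d4:2  d5:0  d6:0  d7:0  d8:0 → peak 13
Item 3@3: d1:11  d2:8  d3:11  d4:2  d5:0  d6:0  d7:0  d8:0 → peak 11
Item 3@4: d1:11  d2:8  d3:6  d4:7  d5:0  d6:0  d7:0  d8:0 → peak 11
Item 3@5: d1:11  d2:8  d3:6  d4:2  d5:5  d6:0  d7:0  d8:0 → peak 11
Item 3@6: d1:11  d2:8  d3:6  d4:2  d5:0  d6:5  d7:0  d8:0 → peak 11
Item 3@7: d1:11  d2:8  d3:6  d4:2  d5:0  d6:0  d7:5  d8:0 → peak 11
Item 3@8: d1:11  d2:8  d3:6  d4:2  d5:0  d6:0  d7:0  d8:5 → peak 11
Best is Item 3@3, peak 11.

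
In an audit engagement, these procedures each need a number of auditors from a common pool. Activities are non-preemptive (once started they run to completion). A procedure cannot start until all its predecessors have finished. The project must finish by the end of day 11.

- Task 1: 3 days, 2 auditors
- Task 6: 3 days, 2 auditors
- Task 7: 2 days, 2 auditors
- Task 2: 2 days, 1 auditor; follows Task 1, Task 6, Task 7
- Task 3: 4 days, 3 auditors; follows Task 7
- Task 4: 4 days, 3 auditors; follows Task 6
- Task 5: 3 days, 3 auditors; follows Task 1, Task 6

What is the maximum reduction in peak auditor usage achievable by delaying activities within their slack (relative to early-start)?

Early-start peak: d1:6  d2:6  d3:7  d4:10  d5:10  d6:9  d7:3  d8:0  d9:0  d10:0  d11:0 ⇒ 10.
Leveled (Task 1@1, Task 6@1, Task 7@1, Task 2@4, Task 3@4, Task 4@6, Task 5@8): d1:6  d2:6  d3:4  d4:4  d5:4  d6:6  d7:6  d8:6  d9:6  d10:3  d11:0 ⇒ 6.
Reduction 10 − 6 = 4.

4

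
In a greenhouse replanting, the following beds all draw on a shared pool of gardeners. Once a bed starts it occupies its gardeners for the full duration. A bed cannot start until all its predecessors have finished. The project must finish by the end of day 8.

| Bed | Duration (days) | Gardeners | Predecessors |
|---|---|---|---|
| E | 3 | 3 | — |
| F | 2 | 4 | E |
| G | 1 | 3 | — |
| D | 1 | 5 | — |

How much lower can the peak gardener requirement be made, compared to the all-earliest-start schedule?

6

Early-start peak: d1:11  d2:3  d3:3  d4:4  d5:4  d6:0  d7:0  d8:0 ⇒ 11.
Leveled (E@1, F@4, G@6, D@7): d1:3  d2:3  d3:3  d4:4  d5:4  d6:3  d7:5  d8:0 ⇒ 5.
Reduction 11 − 5 = 6.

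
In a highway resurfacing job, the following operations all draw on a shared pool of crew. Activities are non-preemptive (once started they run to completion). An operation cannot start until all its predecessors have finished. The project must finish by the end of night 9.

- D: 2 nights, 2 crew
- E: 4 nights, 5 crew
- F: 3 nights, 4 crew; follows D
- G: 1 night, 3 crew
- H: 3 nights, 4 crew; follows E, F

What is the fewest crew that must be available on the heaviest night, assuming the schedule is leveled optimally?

9

Early-start (D@1, E@1, F@3, G@1, H@6) gives peak 10: n1:10  n2:7  n3:9  n4:9  n5:4  n6:4  n7:4  n8:4  n9:0.
Shift G→5.
Schedule D@1, E@1, F@3, G@5, H@6: n1:7  n2:7  n3:9  n4:9  n5:7  n6:4  n7:4  n8:4  n9:0 — peak 9.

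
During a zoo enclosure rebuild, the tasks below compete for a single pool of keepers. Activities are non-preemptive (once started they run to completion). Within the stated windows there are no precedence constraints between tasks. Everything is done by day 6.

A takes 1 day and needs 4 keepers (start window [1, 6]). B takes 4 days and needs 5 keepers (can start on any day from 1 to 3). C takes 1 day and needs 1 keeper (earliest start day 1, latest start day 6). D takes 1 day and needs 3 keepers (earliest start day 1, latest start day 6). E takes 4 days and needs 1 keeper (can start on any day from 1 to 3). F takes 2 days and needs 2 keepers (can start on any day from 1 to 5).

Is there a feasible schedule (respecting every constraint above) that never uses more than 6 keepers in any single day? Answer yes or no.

Schedule A@1, B@3, C@2, D@2, E@3, F@1: d1:6  d2:6  d3:6  d4:6  d5:6  d6:6 — peak 6 ≤ 6.

yes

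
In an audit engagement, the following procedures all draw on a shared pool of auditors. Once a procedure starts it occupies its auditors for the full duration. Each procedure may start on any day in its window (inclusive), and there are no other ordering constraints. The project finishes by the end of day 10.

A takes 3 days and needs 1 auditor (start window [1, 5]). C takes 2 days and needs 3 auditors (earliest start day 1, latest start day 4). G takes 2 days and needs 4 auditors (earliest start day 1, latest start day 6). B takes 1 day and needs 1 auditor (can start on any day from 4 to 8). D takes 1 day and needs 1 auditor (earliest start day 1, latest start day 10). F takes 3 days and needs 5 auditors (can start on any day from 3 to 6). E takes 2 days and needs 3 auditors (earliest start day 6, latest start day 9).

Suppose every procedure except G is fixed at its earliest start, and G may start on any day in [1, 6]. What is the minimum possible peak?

G@1: d1:9  d2:8  d3:6  d4:6  d5:5  d6:3  d7:3  d8:0  d9:0  d10:0 → peak 9
G@2: d1:5  d2:8  d3:10  d4:6  d5:5  d6:3  d7:3  d8:0  d9:0  d10:0 → peak 10
G@3: d1:5  d2:4  d3:10  d4:10  d5:5  d6:3  d7:3  d8:0  d9:0  d10:0 → peak 10
G@4: d1:5  d2:4  d3:6  d4:10  d5:9  d6:3  d7:3  d8:0  d9:0  d10:0 → peak 10
G@5: d1:5  d2:4  d3:6  d4:6  d5:9  d6:7  d7:3  d8:0  d9:0  d10:0 → peak 9
G@6: d1:5  d2:4  d3:6  d4:6  d5:5  d6:7  d7:7  d8:0  d9:0  d10:0 → peak 7
Best is G@6, peak 7.

7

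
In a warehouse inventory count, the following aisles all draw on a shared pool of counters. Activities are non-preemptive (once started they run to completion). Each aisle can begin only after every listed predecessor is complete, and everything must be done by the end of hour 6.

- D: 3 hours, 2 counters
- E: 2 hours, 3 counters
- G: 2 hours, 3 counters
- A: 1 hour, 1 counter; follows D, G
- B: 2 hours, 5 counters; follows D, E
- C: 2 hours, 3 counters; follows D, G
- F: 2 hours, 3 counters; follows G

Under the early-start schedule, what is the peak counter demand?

Early-start schedule: D@1, E@1, G@1, A@4, B@4, C@4, F@3.
Load per hour: hour 1: 8, hour 2: 8, hour 3: 5, hour 4: 12, hour 5: 8, hour 6: 0.
Peak is 12.

12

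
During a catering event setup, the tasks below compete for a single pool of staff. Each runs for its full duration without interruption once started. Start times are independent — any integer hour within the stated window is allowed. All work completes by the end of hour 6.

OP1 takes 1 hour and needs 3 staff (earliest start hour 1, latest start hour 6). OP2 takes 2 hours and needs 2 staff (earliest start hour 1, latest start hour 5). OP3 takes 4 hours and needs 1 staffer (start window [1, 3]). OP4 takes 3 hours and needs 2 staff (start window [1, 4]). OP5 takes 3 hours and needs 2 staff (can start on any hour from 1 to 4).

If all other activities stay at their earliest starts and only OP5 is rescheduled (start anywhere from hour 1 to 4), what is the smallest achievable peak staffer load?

8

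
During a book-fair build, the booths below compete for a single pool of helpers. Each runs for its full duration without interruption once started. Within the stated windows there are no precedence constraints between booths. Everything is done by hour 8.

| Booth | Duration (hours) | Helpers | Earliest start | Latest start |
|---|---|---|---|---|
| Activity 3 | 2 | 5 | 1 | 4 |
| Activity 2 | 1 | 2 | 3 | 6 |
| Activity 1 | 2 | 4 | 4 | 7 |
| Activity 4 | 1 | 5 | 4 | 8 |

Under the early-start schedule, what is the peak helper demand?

Early-start schedule: Activity 3@1, Activity 2@3, Activity 1@4, Activity 4@4.
Load per hour: hour 1: 5, hour 2: 5, hour 3: 2, hour 4: 9, hour 5: 4, hour 6: 0, hour 7: 0, hour 8: 0.
Peak is 9.

9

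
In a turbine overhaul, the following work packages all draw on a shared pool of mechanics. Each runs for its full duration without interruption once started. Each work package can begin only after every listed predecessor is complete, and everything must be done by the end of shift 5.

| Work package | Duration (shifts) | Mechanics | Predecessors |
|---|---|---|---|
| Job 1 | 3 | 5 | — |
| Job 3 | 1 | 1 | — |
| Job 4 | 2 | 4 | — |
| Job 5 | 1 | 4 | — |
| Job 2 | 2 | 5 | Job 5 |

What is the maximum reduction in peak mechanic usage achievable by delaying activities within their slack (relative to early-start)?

5

Early-start peak: s1:14  s2:14  s3:10  s4:0  s5:0 ⇒ 14.
Leveled (Job 1@1, Job 3@1, Job 4@3, Job 5@2, Job 2@4): s1:6  s2:9  s3:9  s4:9  s5:5 ⇒ 9.
Reduction 14 − 9 = 5.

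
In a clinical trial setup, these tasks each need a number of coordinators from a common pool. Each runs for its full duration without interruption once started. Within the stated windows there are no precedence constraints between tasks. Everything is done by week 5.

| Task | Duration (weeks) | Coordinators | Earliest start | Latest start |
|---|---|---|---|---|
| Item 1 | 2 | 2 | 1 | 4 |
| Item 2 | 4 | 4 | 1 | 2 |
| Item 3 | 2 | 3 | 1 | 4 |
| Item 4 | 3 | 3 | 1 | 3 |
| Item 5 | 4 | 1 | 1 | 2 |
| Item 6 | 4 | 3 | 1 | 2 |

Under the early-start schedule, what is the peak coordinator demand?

16

Early-start schedule: Item 1@1, Item 2@1, Item 3@1, Item 4@1, Item 5@1, Item 6@1.
Load per week: week 1: 16, week 2: 16, week 3: 11, week 4: 8, week 5: 0.
Peak is 16.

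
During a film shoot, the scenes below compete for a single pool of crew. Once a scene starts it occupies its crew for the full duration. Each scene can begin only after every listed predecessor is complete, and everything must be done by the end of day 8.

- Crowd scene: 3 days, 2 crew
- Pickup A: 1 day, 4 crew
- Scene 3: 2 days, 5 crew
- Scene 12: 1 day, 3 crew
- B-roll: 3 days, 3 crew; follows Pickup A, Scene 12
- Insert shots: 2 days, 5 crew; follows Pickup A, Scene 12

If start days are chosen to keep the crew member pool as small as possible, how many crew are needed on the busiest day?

7

Early-start (Crowd scene@1, Pickup A@1, Scene 3@1, Scene 12@1, B-roll@2, Insert shots@2) gives peak 15: d1:14  d2:15  d3:10  d4:3  d5:0  d6:0  d7:0  d8:0.
Shift Crowd scene→2, Scene 3→2, B-roll→4, Insert shots→7.
Schedule Crowd scene@2, Pickup A@1, Scene 3@2, Scene 12@1, B-roll@4, Insert shots@7: d1:7  d2:7  d3:7  d4:5  d5:3  d6:3  d7:5  d8:5 — peak 7.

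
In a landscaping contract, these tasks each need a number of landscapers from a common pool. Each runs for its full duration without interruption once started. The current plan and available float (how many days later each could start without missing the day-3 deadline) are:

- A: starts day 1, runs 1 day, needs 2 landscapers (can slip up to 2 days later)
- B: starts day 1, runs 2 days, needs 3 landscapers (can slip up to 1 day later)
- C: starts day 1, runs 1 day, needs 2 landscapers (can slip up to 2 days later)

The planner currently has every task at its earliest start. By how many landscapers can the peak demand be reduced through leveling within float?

Early-start peak: d1:7  d2:3  d3:0 ⇒ 7.
Leveled (A@1, B@2, C@1): d1:4  d2:3  d3:3 ⇒ 4.
Reduction 7 − 4 = 3.

3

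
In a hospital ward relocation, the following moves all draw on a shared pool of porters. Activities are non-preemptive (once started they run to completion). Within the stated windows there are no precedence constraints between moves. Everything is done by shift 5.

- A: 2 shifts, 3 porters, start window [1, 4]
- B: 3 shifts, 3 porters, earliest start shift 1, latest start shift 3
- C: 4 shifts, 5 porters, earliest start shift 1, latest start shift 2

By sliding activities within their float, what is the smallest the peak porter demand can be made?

Early-start (A@1, B@1, C@1) gives peak 11: s1:11  s2:11  s3:8  s4:5  s5:0.
Shift B→3.
Schedule A@1, B@3, C@1: s1:8  s2:8  s3:8  s4:8  s5:3 — peak 8.
No arrangement of the 24 feasible schedules does better.

8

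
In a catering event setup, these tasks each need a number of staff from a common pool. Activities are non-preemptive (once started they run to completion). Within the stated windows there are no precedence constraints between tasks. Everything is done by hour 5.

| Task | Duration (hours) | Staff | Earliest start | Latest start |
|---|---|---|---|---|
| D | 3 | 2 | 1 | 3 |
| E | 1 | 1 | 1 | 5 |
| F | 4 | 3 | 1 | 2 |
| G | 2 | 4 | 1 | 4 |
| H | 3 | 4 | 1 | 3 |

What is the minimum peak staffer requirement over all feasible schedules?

Early-start (D@1, E@1, F@1, G@1, H@1) gives peak 14: h1:14  h2:13  h3:9  h4:3  h5:0.
Shift F→2, H→3.
Schedule D@1, E@1, F@2, G@1, H@3: h1:7  h2:9  h3:9  h4:7  h5:7 — peak 9.

9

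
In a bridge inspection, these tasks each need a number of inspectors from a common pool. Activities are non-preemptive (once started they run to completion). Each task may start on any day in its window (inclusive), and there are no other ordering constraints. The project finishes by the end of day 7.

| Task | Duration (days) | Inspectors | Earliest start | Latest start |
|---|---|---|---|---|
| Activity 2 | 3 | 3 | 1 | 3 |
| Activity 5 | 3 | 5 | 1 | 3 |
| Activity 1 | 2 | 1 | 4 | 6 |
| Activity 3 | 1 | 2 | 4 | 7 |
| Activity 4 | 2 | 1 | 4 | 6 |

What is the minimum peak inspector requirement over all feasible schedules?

Schedule Activity 2@1, Activity 5@1, Activity 1@4, Activity 3@4, Activity 4@4: d1:8  d2:8  d3:8  d4:4  d5:2  d6:0  d7:0 — peak 8.

8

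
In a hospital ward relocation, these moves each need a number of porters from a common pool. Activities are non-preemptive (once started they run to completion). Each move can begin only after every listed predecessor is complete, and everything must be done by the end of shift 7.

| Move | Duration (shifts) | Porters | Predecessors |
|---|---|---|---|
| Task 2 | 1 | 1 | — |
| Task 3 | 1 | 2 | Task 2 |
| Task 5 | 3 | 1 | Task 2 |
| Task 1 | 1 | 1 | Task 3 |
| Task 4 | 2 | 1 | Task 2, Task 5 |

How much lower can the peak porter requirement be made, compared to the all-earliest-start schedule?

1

Early-start peak: s1:1  s2:3  s3:2  s4:1  s5:1  s6:1  s7:0 ⇒ 3.
Leveled (Task 2@1, Task 3@2, Task 5@3, Task 1@3, Task 4@6): s1:1  s2:2  s3:2  s4:1  s5:1  s6:1  s7:1 ⇒ 2.
Reduction 3 − 2 = 1.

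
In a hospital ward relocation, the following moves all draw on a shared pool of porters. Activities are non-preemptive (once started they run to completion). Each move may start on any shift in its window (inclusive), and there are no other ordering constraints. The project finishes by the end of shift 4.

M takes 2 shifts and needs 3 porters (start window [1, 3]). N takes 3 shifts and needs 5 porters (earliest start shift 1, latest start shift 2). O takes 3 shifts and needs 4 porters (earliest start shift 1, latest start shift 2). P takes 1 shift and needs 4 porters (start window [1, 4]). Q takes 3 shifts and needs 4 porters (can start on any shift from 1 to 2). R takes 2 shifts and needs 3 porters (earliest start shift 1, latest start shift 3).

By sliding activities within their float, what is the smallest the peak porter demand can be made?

16

Early-start (M@1, N@1, O@1, P@1, Q@1, R@1) gives peak 23: s1:23  s2:19  s3:13  s4:0.
Shift Q→2, R→3.
Schedule M@1, N@1, O@1, P@1, Q@2, R@3: s1:16  s2:16  s3:16  s4:7 — peak 16.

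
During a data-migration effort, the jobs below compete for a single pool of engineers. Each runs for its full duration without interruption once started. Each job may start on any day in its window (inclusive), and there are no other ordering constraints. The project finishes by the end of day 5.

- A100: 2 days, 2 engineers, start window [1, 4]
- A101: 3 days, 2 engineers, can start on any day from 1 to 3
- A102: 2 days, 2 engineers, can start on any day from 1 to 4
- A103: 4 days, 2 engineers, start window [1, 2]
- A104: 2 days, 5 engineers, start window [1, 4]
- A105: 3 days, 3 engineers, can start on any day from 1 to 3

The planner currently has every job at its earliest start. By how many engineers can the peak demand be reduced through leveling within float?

7

Early-start peak: d1:16  d2:16  d3:7  d4:2  d5:0 ⇒ 16.
Leveled (A100@1, A101@1, A102@3, A103@1, A104@4, A105@1): d1:9  d2:9  d3:9  d4:9  d5:5 ⇒ 9.
Reduction 16 − 9 = 7.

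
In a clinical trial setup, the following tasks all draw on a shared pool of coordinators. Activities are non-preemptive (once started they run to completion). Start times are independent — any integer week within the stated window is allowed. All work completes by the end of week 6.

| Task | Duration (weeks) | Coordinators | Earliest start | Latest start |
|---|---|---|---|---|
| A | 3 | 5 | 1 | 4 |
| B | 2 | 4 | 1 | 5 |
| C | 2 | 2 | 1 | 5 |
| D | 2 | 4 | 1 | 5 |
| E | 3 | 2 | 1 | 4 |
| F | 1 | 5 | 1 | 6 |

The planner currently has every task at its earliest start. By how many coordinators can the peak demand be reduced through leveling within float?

13

Early-start peak: w1:22  w2:17  w3:7  w4:0  w5:0  w6:0 ⇒ 22.
Leveled (A@1, B@1, C@3, D@4, E@3, F@6): w1:9  w2:9  w3:9  w4:8  w5:6  w6:5 ⇒ 9.
Reduction 22 − 9 = 13.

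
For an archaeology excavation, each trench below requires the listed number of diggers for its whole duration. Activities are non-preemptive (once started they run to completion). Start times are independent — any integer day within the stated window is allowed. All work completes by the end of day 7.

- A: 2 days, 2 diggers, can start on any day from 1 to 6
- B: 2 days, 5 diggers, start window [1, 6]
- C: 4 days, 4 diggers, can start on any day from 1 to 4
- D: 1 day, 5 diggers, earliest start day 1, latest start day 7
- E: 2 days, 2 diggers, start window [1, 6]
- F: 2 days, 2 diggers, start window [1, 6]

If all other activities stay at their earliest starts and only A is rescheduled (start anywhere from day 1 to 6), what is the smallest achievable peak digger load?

18

A@1: d1:20  d2:15  d3:4  d4:4  d5:0  d6:0  d7:0 → peak 20
A@2: d1:18  d2:15  d3:6  d4:4  d5:0  d6:0  d7:0 → peak 18
A@3: d1:18  d2:13  d3:6  d4:6  d5:0  d6:0  d7:0 → peak 18
A@4: d1:18  d2:13  d3:4  d4:6  d5:2  d6:0  d7:0 → peak 18
A@5: d1:18  d2:13  d3:4  d4:4  d5:2  d6:2  d7:0 → peak 18
A@6: d1:18  d2:13  d3:4  d4:4  d5:0  d6:2  d7:2 → peak 18
Best is A@2, peak 18.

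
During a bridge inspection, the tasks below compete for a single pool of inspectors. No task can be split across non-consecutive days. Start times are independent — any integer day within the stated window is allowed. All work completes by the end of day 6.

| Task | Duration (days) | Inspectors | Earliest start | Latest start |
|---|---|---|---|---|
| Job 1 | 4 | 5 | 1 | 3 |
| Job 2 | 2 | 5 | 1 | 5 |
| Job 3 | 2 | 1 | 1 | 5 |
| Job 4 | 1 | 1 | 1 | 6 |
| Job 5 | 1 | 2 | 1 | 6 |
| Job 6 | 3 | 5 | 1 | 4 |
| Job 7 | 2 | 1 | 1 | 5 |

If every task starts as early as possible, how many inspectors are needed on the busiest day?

Early-start schedule: Job 1@1, Job 2@1, Job 3@1, Job 4@1, Job 5@1, Job 6@1, Job 7@1.
Load per day: day 1: 20, day 2: 17, day 3: 10, day 4: 5, day 5: 0, day 6: 0.
Peak is 20.

20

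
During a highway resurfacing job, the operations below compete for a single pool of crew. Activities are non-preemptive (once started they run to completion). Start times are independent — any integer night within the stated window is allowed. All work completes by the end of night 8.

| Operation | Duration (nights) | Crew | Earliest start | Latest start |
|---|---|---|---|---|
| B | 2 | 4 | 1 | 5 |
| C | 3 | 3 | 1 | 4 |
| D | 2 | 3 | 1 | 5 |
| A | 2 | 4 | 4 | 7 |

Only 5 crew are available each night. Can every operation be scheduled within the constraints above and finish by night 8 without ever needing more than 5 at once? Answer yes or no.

no

The minimum achievable peak is 6; 5 < 6, so no feasible schedule stays within the cap.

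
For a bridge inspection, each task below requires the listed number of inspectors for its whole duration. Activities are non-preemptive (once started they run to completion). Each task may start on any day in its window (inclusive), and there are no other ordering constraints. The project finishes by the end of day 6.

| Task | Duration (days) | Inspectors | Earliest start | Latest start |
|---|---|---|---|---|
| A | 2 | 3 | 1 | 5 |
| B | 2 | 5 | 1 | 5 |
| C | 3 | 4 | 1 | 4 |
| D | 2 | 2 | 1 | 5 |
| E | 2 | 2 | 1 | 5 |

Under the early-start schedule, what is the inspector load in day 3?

4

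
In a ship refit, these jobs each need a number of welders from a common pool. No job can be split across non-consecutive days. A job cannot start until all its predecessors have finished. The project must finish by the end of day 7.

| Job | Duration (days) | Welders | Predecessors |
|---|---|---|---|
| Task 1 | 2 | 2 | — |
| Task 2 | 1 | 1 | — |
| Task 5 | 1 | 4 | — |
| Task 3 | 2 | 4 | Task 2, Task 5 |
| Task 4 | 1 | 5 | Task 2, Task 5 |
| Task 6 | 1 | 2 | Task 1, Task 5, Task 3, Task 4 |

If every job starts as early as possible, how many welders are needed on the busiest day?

11

Early-start schedule: Task 1@1, Task 2@1, Task 5@1, Task 3@2, Task 4@2, Task 6@4.
Load per day: day 1: 7, day 2: 11, day 3: 4, day 4: 2, day 5: 0, day 6: 0, day 7: 0.
Peak is 11.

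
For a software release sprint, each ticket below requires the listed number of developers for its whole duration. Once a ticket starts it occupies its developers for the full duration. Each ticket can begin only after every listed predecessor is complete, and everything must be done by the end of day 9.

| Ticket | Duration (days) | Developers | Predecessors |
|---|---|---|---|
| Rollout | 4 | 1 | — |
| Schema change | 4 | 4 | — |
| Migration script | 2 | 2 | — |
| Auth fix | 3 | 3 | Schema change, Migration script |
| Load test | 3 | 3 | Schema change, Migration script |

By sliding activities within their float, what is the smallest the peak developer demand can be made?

Early-start (Rollout@1, Schema change@1, Migration script@1, Auth fix@5, Load test@5) gives peak 7: d1:7  d2:7  d3:5  d4:5  d5:6  d6:6  d7:6  d8:0  d9:0.
Shift Migration script→5, Auth fix→7, Load test→7.
Schedule Rollout@1, Schema change@1, Migration script@5, Auth fix@7, Load test@7: d1:5  d2:5  d3:5  d4:5  d5:2  d6:2  d7:6  d8:6  d9:6 — peak 6.

6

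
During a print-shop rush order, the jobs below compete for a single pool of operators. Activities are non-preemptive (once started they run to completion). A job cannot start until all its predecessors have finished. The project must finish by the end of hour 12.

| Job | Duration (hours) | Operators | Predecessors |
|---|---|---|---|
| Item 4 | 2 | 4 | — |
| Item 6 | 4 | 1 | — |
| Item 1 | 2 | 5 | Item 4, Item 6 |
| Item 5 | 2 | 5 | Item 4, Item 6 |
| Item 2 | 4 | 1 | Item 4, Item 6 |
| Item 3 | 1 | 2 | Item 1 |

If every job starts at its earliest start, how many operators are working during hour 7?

At early start, hour 7 has: Item 2, Item 3.
Demand: 1 + 2 = 3.

3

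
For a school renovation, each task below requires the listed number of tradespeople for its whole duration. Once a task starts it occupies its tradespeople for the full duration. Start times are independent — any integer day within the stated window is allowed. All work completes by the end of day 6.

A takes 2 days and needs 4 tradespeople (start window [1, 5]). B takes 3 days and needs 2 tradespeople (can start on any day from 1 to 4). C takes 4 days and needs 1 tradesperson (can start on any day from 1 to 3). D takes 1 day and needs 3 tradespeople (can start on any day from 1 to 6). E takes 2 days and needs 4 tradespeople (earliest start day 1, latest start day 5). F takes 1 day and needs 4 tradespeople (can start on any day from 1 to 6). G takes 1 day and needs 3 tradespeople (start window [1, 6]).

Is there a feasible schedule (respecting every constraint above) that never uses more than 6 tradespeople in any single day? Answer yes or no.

no

The minimum achievable peak is 7; 6 < 7, so no feasible schedule stays within the cap.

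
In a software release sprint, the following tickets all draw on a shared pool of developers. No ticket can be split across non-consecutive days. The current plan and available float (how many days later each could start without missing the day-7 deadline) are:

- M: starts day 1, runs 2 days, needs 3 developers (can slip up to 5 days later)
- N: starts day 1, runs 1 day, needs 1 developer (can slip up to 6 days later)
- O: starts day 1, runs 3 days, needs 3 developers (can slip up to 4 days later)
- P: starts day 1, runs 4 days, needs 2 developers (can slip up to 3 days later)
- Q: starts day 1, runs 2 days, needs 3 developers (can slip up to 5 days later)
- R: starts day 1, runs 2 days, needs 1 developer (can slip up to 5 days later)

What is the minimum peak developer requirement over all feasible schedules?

Early-start (M@1, N@1, O@1, P@1, Q@1, R@1) gives peak 13: d1:13  d2:12  d3:5  d4:2  d5:0  d6:0  d7:0.
Shift O→3, P→2, Q→6, R→6.
Schedule M@1, N@1, O@3, P@2, Q@6, R@6: d1:4  d2:5  d3:5  d4:5  d5:5  d6:4  d7:4 — peak 5.
Total developer-days = 32 over 7 days ⇒ peak ≥ ⌈32/7⌉ = 5, so 5 is optimal.

5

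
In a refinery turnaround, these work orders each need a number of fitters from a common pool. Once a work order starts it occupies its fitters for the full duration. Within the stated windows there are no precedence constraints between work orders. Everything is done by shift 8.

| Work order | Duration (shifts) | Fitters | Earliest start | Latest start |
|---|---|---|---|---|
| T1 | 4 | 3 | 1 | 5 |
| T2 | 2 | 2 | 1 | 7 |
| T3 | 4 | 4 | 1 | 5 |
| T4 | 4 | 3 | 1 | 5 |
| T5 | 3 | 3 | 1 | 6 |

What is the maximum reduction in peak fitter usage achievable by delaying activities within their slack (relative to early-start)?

Early-start peak: s1:15  s2:15  s3:13  s4:10  s5:0  s6:0  s7:0  s8:0 ⇒ 15.
Leveled (T1@1, T2@1, T3@4, T4@5, T5@1): s1:8  s2:8  s3:6  s4:7  s5:7  s6:7  s7:7  s8:3 ⇒ 8.
Reduction 15 − 8 = 7.

7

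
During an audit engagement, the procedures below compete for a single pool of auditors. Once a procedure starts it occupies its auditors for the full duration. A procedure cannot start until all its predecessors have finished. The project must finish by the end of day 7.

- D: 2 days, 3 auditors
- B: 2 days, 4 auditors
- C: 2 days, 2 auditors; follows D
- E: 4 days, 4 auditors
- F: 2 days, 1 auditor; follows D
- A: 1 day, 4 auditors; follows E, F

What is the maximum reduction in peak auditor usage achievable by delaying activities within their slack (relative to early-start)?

4

Early-start peak: d1:11  d2:11  d3:7  d4:7  d5:4  d6:0  d7:0 ⇒ 11.
Leveled (D@1, B@1, C@3, E@3, F@3, A@7): d1:7  d2:7  d3:7  d4:7  d5:4  d6:4  d7:4 ⇒ 7.
Reduction 11 − 7 = 4.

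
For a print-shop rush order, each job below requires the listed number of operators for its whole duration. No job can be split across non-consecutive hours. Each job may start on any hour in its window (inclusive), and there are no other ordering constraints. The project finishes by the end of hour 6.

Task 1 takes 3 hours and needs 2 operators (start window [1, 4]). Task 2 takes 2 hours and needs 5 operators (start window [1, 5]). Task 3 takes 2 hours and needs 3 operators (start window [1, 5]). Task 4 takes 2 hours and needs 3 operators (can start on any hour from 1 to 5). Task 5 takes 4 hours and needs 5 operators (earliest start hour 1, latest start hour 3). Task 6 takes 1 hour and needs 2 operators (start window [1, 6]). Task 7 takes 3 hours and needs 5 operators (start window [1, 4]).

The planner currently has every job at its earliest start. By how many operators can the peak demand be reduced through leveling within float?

Early-start peak: h1:25  h2:23  h3:12  h4:5  h5:0  h6:0 ⇒ 25.
Leveled (Task 1@1, Task 2@1, Task 3@4, Task 4@4, Task 5@3, Task 6@6, Task 7@1): h1:12  h2:12  h3:12  h4:11  h5:11  h6:7 ⇒ 12.
Reduction 25 − 12 = 13.

13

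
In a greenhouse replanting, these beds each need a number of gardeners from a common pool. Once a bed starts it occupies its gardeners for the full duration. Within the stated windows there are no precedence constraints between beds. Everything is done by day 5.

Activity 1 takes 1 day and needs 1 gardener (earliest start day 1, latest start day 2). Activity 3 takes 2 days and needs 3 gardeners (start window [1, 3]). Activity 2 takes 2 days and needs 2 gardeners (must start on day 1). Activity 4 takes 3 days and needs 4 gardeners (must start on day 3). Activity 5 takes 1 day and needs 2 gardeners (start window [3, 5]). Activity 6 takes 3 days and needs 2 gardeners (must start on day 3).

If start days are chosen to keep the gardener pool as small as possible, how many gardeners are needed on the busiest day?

Schedule Activity 1@1, Activity 3@1, Activity 2@1, Activity 4@3, Activity 5@3, Activity 6@3: d1:6  d2:5  d3:8  d4:6  d5:6 — peak 8.
No arrangement of the 18 feasible schedules does better.

8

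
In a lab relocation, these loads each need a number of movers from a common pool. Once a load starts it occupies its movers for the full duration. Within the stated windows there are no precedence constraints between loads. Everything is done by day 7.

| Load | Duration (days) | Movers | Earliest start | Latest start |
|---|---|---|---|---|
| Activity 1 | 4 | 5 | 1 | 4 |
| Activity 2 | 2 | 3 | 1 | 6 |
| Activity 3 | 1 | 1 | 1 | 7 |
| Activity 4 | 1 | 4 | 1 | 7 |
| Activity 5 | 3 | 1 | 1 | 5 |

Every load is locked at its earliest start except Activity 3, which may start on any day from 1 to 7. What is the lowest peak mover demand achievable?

13

Activity 3@1: d1:14  d2:9  d3:6  d4:5  d5:0  d6:0  d7:0 → peak 14
Activity 3@2: d1:13  d2:10  d3:6  d4:5  d5:0  d6:0  d7:0 → peak 13
Activity 3@3: d1:13  d2:9  d3:7  d4:5  d5:0  d6:0  d7:0 → peak 13
Activity 3@4: d1:13  d2:9  d3:6  d4:6  d5:0  d6:0  d7:0 → peak 13
Activity 3@5: d1:13  d2:9  d3:6  d4:5  d5:1  d6:0  d7:0 → peak 13
Activity 3@6: d1:13  d2:9  d3:6  d4:5  d5:0  d6:1  d7:0 → peak 13
Activity 3@7: d1:13  d2:9  d3:6  d4:5  d5:0  d6:0  d7:1 → peak 13
Best is Activity 3@2, peak 13.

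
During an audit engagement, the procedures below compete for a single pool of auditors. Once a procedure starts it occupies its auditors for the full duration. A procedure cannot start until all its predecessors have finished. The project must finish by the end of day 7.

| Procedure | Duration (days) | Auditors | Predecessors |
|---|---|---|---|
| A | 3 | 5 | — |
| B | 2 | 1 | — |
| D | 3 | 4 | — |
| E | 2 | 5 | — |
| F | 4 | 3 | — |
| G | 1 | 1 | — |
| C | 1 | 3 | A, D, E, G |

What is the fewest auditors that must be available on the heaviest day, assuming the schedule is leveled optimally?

9

Early-start (A@1, B@1, D@1, E@1, F@1, G@1, C@4) gives peak 19: d1:19  d2:18  d3:12  d4:6  d5:0  d6:0  d7:0.
Shift D→4, E→5, G→3, C→7.
Schedule A@1, B@1, D@4, E@5, F@1, G@3, C@7: d1:9  d2:9  d3:9  d4:7  d5:9  d6:9  d7:3 — peak 9.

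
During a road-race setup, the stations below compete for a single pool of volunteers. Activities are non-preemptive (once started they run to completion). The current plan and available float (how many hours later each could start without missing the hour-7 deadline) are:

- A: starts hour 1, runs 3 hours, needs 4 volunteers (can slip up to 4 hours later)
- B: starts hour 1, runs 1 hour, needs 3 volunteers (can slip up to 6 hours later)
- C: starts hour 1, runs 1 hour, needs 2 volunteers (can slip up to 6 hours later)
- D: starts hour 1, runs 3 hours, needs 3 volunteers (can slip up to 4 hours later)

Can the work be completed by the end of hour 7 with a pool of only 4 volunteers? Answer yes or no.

The minimum achievable peak is 5; 4 < 5, so no feasible schedule stays within the cap.

no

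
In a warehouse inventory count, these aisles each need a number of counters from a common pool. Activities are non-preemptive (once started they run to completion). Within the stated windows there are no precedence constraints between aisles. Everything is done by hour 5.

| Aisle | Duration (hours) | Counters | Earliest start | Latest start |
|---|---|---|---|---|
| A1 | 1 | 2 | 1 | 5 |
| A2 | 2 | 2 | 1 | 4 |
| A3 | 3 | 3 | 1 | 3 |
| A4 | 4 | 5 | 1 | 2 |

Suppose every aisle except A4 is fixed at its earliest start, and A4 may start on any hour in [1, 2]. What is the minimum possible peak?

A4@1: h1:12  h2:10  h3:8  h4:5  h5:0 → peak 12
A4@2: h1:7  h2:10  h3:8  h4:5  h5:5 → peak 10
Best is A4@2, peak 10.

10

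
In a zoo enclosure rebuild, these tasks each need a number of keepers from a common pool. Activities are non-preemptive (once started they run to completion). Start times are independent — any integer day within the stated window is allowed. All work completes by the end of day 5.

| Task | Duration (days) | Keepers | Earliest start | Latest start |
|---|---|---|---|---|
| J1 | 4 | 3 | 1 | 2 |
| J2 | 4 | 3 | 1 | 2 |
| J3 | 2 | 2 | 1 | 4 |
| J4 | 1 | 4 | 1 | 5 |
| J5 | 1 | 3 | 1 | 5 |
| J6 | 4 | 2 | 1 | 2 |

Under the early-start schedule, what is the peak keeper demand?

17

Early-start schedule: J1@1, J2@1, J3@1, J4@1, J5@1, J6@1.
Load per day: day 1: 17, day 2: 10, day 3: 8, day 4: 8, day 5: 0.
Peak is 17.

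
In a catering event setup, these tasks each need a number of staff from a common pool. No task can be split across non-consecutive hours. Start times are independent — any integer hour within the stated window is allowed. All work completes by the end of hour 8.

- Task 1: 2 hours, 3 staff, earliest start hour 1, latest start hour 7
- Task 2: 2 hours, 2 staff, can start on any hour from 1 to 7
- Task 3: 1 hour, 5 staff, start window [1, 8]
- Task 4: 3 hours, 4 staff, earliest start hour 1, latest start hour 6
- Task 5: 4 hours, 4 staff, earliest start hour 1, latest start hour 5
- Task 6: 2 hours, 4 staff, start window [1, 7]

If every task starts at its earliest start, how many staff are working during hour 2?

17

At early start, hour 2 has: Task 1, Task 2, Task 4, Task 5, Task 6.
Demand: 3 + 2 + 4 + 4 + 4 = 17.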